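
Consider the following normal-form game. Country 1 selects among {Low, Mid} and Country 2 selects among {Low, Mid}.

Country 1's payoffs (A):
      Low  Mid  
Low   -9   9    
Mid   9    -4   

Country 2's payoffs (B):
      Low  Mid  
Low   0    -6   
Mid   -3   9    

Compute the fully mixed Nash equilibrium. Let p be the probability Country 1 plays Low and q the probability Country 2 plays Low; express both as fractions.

p = 2/3, q = 13/31

In a mixed NE each player is indifferent between their pure strategies, so the opponent's mix sets the indifference.
Country 2 indifferent between Low and Mid: p·0 + (1−p)·(-3) = p·(-6) + (1−p)·9 ⟹ (-3) + 3p = 9 + (-15)p ⟹ p = 2/3.
Country 1 indifferent between Low and Mid: q·(-9) + (1−q)·9 = q·9 + (1−q)·(-4) ⟹ 9 + (-18)q = (-4) + 13q ⟹ q = 13/31.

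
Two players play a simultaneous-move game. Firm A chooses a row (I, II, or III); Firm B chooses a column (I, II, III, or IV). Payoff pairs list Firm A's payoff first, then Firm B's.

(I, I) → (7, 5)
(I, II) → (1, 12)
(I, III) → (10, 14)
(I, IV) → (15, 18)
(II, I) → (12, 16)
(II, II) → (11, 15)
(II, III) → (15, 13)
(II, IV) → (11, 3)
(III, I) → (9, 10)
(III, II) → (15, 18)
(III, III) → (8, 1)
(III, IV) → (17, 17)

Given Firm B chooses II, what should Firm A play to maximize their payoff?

With Firm B fixed at II, Firm A's payoffs are: I → 1, II → 11, III → 15.
The maximum is 15, achieved by III.

III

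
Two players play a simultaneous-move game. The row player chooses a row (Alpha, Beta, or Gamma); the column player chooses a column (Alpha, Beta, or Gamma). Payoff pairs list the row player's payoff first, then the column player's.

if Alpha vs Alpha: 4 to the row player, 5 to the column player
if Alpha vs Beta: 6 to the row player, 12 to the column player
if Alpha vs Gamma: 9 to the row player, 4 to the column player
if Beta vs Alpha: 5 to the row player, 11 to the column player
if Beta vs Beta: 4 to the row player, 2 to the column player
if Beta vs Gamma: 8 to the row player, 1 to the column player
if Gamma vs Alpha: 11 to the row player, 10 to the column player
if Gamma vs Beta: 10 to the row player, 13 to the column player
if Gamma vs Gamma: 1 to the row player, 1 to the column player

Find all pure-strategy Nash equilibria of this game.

(Gamma, Beta)

Find each player's best response to every opponent strategy; NE are the intersections.
The row player's best responses — vs Alpha: Gamma (payoff 11); vs Beta: Gamma (payoff 10); vs Gamma: Alpha (payoff 9).
The column player's best responses — vs Alpha: Beta (payoff 12); vs Beta: Alpha (payoff 11); vs Gamma: Beta (payoff 13).
The only mutual best response is (Gamma, Beta); neither player gains by switching there.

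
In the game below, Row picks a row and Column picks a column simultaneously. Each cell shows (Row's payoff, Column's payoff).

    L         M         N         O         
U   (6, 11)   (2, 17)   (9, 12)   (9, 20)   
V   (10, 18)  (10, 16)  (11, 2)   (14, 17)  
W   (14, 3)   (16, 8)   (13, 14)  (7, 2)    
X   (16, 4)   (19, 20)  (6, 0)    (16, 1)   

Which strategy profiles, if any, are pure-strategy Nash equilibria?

(W, N) and (X, M)

Find each player's best response to every opponent strategy; NE are the intersections.
Row's best responses — vs L: X (payoff 16); vs M: X (payoff 19); vs N: W (payoff 13); vs O: X (payoff 16).
Column's best responses — vs U: O (payoff 20); vs V: L (payoff 18); vs W: N (payoff 14); vs X: M (payoff 20).
Mutual best responses occur at (W, N) and (X, M); at each, neither player gains by switching.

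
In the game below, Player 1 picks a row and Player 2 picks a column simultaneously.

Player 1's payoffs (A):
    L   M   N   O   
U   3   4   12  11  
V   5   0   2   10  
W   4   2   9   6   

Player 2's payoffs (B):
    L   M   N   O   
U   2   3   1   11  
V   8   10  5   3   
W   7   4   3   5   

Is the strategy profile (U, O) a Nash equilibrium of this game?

Holding Player 2 at O: Player 1 gets 11 from U, versus 10 from V, 6 from W. No profitable deviation for Player 1.
Holding Player 1 at U: Player 2 gets 11 from O, versus 2 from L, 3 from M, 1 from N. No profitable deviation for Player 2 either.

Yes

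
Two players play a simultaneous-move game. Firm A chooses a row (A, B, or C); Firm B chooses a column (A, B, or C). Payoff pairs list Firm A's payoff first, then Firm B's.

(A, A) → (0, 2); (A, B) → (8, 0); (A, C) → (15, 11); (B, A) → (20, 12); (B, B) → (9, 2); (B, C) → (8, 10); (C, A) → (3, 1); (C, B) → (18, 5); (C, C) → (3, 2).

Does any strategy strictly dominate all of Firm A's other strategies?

No strictly dominant strategy

Check whether one of Firm A's strategies beats all alternatives regardless of what the opponent does.
A is not dominant: against A, B gives 20 > 0.
B is not dominant: against B, C gives 18 > 9.
C is not dominant: against A, B gives 20 > 3.
No single strategy is best against every opponent action.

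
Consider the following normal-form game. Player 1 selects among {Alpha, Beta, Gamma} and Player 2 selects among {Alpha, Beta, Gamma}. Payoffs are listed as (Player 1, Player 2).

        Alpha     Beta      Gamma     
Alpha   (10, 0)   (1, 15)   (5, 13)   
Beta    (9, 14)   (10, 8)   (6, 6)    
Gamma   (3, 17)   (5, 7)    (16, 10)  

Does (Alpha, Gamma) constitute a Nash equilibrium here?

Holding Player 2 at Gamma: Player 1 gets 5 from Alpha but could get 16 by switching to Gamma. Player 1 has a profitable deviation.

No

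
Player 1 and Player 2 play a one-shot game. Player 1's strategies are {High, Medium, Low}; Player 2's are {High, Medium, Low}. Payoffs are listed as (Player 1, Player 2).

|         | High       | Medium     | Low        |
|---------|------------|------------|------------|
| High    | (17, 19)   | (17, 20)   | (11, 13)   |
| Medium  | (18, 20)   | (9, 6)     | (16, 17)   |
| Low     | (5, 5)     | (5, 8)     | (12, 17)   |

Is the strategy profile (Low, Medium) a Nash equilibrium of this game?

No

Holding Player 2 at Medium: Player 1 gets 5 from Low but could get 17 by switching to High. Player 1 has a profitable deviation.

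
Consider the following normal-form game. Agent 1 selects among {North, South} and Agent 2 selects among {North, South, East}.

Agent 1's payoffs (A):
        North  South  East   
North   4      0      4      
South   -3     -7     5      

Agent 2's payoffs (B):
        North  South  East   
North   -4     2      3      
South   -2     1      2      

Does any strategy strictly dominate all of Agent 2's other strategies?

A strategy is strictly dominant if it gives Agent 2 a strictly higher payoff than every other strategy, against every choice by the opponent.
East strictly dominates: vs North: 3 > each of {-4, 2}; vs South: 2 > each of {-2, 1}.

East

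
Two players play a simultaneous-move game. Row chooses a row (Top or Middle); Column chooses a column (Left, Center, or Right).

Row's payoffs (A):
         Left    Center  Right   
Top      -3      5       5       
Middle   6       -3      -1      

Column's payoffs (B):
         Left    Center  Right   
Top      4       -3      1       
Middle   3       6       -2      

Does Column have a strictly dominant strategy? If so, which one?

Check whether one of Column's strategies beats all alternatives regardless of what the opponent does.
Left is not dominant: against Middle, Center gives 6 > 3.
Center is not dominant: against Top, Left gives 4 > -3.
Right is not dominant: against Top, Left gives 4 > 1.
No single strategy is best against every opponent action.

No strictly dominant strategy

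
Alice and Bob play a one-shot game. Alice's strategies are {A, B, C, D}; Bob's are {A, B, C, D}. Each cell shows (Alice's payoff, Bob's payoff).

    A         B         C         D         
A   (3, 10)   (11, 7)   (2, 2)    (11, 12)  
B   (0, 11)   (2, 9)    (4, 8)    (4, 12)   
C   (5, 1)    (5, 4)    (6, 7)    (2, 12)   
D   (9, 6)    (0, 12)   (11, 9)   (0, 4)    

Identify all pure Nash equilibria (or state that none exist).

(A, D)

A profile is a Nash equilibrium when each player is best-responding to the other.
Alice's best responses — vs A: D (payoff 9); vs B: A (payoff 11); vs C: D (payoff 11); vs D: A (payoff 11).
Bob's best responses — vs A: D (payoff 12); vs B: D (payoff 12); vs C: D (payoff 12); vs D: B (payoff 12).
The only mutual best response is (A, D); neither player gains by switching there.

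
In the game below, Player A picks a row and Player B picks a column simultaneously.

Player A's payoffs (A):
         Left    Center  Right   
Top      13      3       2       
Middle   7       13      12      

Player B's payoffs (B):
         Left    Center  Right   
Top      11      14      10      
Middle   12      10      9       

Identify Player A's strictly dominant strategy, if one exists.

A strategy is strictly dominant if it gives Player A a strictly higher payoff than every other strategy, against every choice by the opponent.
Top is not dominant: against Center, Middle gives 13 > 3.
Middle is not dominant: against Left, Top gives 13 > 7.
No single strategy is best against every opponent action.

No strictly dominant strategy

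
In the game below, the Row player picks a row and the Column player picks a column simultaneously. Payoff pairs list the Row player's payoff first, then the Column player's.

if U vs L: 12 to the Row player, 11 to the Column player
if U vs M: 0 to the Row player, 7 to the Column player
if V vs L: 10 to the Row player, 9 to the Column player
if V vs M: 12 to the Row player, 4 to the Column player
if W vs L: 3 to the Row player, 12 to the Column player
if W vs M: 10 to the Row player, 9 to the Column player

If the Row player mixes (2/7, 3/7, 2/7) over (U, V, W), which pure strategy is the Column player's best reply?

Compute the Column player's expected payoff from each pure strategy against the given mix.
L: (2/7)·11 + (3/7)·9 + (2/7)·12 = 73/7
M: (2/7)·7 + (3/7)·4 + (2/7)·9 = 44/7
Highest expected payoff is 73/7, from L.

L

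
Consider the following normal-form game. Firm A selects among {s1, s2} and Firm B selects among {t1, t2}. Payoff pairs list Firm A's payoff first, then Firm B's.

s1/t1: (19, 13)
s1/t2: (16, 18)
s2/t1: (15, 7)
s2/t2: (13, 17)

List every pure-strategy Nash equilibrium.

Check mutual best responses: a cell is a NE iff neither player can gain by unilaterally deviating.
Firm A's best responses — vs t1: s1 (payoff 19); vs t2: s1 (payoff 16).
Firm B's best responses — vs s1: t2 (payoff 18); vs s2: t2 (payoff 17).
The only mutual best response is (s1, t2); neither player gains by switching there.

(s1, t2)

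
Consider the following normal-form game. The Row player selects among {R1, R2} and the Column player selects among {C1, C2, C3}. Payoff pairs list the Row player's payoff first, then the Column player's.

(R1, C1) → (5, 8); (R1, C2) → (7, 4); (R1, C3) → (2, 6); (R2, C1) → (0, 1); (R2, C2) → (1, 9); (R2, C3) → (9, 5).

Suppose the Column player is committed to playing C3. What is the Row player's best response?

With the Column player fixed at C3, the Row player's payoffs are: R1 → 2, R2 → 9.
The maximum is 9, achieved by R2.

R2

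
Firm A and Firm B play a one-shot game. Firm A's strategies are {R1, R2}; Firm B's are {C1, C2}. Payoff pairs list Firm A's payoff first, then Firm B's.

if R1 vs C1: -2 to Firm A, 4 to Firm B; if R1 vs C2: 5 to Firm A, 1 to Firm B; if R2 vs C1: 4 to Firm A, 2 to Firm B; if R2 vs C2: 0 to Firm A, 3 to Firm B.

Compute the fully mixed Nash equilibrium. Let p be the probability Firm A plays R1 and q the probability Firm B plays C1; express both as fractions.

p = 1/4, q = 5/11

Each player's mixing probability is pinned down by making the *other* player indifferent.
Firm B indifferent between C1 and C2: p·4 + (1−p)·2 = p·1 + (1−p)·3 ⟹ 2 + 2p = 3 + (-2)p ⟹ p = 1/4.
Firm A indifferent between R1 and R2: q·(-2) + (1−q)·5 = q·4 + (1−q)·0 ⟹ 5 + (-7)q = 0 + 4q ⟹ q = 5/11.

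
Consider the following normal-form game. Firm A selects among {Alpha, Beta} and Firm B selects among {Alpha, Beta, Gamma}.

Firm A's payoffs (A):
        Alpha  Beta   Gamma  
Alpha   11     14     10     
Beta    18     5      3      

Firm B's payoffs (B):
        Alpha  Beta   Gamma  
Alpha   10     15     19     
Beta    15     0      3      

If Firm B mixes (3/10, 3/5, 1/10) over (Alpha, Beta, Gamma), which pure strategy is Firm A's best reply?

Compute Firm A's expected payoff from each pure strategy against the given mix.
Alpha: (3/10)·11 + (3/5)·14 + (1/10)·10 = 127/10
Beta: (3/10)·18 + (3/5)·5 + (1/10)·3 = 87/10
Highest expected payoff is 127/10, from Alpha.

Alpha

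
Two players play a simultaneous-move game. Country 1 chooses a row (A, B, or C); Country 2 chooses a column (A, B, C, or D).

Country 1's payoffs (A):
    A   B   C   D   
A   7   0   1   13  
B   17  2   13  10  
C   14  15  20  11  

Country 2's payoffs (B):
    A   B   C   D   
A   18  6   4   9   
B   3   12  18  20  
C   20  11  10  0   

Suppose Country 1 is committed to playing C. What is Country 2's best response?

With Country 1 fixed at C, Country 2's payoffs are: A → 20, B → 11, C → 10, D → 0.
The maximum is 20, achieved by A.

A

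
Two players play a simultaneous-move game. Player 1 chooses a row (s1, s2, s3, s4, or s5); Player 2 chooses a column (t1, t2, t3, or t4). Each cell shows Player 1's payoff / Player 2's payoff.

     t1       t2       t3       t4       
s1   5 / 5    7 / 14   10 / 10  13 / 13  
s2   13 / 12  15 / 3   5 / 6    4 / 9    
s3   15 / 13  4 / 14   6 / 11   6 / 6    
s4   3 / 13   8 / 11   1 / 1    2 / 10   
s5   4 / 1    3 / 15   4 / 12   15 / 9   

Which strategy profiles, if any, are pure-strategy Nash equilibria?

Find each player's best response to every opponent strategy; NE are the intersections.
Player 1's best responses — vs t1: s3 (payoff 15); vs t2: s2 (payoff 15); vs t3: s1 (payoff 10); vs t4: s5 (payoff 15).
Player 2's best responses — vs s1: t2 (payoff 14); vs s2: t1 (payoff 12); vs s3: t2 (payoff 14); vs s4: t1 (payoff 13); vs s5: t2 (payoff 15).
No cell has both players best-responding. For instance, Player 1's best reply to t2 is s2, but against s2 Player 2 prefers t1 over t2.

None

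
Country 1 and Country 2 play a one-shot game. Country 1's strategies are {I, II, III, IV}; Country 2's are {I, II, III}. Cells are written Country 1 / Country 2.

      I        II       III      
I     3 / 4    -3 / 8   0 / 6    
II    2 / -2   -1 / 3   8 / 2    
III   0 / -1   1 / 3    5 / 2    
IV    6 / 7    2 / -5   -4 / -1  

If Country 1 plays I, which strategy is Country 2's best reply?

With Country 1 fixed at I, Country 2's payoffs are: I → 4, II → 8, III → 6.
The maximum is 8, achieved by II.

II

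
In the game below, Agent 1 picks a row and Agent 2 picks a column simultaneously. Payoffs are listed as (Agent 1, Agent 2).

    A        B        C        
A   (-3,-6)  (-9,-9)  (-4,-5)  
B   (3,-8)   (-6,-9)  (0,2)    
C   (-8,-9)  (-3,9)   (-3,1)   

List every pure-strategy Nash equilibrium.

(B, C) and (C, B)

A profile is a Nash equilibrium when each player is best-responding to the other.
Agent 1's best responses — vs A: B (payoff 3); vs B: C (payoff -3); vs C: B (payoff 0).
Agent 2's best responses — vs A: C (payoff -5); vs B: C (payoff 2); vs C: B (payoff 9).
Mutual best responses occur at (B, C) and (C, B); at each, neither player gains by switching.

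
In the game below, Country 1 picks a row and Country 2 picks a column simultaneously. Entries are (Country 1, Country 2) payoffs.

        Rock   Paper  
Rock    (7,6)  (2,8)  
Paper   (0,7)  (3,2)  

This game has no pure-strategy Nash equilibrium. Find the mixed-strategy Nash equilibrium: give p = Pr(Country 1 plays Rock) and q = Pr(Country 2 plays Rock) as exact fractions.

p = 5/7, q = 1/8

In a mixed NE each player is indifferent between their pure strategies, so the opponent's mix sets the indifference.
Country 2 indifferent between Rock and Paper: p·6 + (1−p)·7 = p·8 + (1−p)·2 ⟹ 7 + (-1)p = 2 + 6p ⟹ p = 5/7.
Country 1 indifferent between Rock and Paper: q·7 + (1−q)·2 = q·0 + (1−q)·3 ⟹ 2 + 5q = 3 + (-3)q ⟹ q = 1/8.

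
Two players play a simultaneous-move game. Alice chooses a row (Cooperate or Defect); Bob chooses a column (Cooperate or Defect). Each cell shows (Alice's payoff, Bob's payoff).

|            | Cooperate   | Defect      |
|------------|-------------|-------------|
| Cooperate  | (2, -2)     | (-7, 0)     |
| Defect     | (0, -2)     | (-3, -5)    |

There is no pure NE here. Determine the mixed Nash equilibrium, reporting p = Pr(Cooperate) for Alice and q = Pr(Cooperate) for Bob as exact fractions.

p = 3/5, q = 2/3

Each player's mixing probability is pinned down by making the *other* player indifferent.
Bob indifferent between Cooperate and Defect: p·(-2) + (1−p)·(-2) = p·0 + (1−p)·(-5) ⟹ (-2) + 0p = (-5) + 5p ⟹ p = 3/5.
Alice indifferent between Cooperate and Defect: q·2 + (1−q)·(-7) = q·0 + (1−q)·(-3) ⟹ (-7) + 9q = (-3) + 3q ⟹ q = 2/3.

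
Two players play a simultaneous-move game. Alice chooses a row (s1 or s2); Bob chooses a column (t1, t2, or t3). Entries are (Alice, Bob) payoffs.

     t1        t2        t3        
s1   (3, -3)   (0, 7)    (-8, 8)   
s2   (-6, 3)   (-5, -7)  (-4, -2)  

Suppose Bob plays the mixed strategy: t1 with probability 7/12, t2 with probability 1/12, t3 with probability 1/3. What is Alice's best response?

Alice's best reply maximizes expected payoff against the mix.
s1: (7/12)·3 + (1/12)·0 + (1/3)·(-8) = -11/12
s2: (7/12)·(-6) + (1/12)·(-5) + (1/3)·(-4) = -21/4
Highest expected payoff is -11/12, from s1.

s1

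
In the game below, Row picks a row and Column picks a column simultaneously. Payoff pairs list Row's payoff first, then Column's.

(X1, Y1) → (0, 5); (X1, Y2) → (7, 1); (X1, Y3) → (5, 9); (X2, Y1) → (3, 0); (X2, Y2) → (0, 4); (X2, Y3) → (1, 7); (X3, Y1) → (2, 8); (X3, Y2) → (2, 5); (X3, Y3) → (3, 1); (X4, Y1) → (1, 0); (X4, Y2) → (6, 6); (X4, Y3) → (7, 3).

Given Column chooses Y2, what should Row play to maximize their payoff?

With Column fixed at Y2, Row's payoffs are: X1 → 7, X2 → 0, X3 → 2, X4 → 6.
The maximum is 7, achieved by X1.

X1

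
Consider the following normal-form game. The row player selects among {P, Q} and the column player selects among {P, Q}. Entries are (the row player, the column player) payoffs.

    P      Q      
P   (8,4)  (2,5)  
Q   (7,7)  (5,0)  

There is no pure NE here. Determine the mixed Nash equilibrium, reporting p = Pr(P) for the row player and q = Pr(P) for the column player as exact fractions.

p = 7/8, q = 3/4

In a mixed NE each player is indifferent between their pure strategies, so the opponent's mix sets the indifference.
The column player indifferent between P and Q: p·4 + (1−p)·7 = p·5 + (1−p)·0 ⟹ 7 + (-3)p = 0 + 5p ⟹ p = 7/8.
The row player indifferent between P and Q: q·8 + (1−q)·2 = q·7 + (1−q)·5 ⟹ 2 + 6q = 5 + 2q ⟹ q = 3/4.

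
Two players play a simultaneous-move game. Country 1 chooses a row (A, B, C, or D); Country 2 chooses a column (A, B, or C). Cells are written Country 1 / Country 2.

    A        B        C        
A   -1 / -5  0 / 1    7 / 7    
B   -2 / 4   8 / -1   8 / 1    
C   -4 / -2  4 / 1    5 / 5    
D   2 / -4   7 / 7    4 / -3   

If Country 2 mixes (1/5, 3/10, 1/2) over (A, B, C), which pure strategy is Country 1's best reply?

Compute Country 1's expected payoff from each pure strategy against the given mix.
A: (1/5)·(-1) + (3/10)·0 + (1/2)·7 = 33/10
B: (1/5)·(-2) + (3/10)·8 + (1/2)·8 = 6
C: (1/5)·(-4) + (3/10)·4 + (1/2)·5 = 29/10
D: (1/5)·2 + (3/10)·7 + (1/2)·4 = 9/2
Highest expected payoff is 6, from B.

B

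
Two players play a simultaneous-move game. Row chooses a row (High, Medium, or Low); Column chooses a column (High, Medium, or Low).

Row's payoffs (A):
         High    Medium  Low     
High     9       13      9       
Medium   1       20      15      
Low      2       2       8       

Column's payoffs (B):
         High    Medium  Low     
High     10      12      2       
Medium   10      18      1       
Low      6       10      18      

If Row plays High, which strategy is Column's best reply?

With Row fixed at High, Column's payoffs are: High → 10, Medium → 12, Low → 2.
The maximum is 12, achieved by Medium.

Medium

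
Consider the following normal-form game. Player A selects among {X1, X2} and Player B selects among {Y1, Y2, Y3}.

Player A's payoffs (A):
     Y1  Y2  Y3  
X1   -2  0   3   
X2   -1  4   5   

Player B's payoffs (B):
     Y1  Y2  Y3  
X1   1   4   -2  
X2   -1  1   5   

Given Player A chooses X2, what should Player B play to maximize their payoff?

With Player A fixed at X2, Player B's payoffs are: Y1 → -1, Y2 → 1, Y3 → 5.
The maximum is 5, achieved by Y3.

Y3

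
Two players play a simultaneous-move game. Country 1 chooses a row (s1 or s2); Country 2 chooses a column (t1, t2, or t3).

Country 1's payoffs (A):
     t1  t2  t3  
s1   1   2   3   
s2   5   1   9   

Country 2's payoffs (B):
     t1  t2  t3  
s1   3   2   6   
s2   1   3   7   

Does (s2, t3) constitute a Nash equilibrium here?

Holding Country 2 at t3: Country 1 gets 9 from s2, versus 3 from s1. No profitable deviation for Country 1.
Holding Country 1 at s2: Country 2 gets 7 from t3, versus 1 from t1, 3 from t2. No profitable deviation for Country 2 either.

Yes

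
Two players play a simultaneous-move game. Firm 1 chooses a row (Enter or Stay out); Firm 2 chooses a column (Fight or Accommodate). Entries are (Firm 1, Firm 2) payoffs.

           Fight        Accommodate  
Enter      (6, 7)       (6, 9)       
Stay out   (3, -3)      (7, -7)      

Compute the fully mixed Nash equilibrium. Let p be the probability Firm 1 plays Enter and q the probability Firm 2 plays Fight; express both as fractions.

p = 2/3, q = 1/4

In a mixed NE each player is indifferent between their pure strategies, so the opponent's mix sets the indifference.
Firm 2 indifferent between Fight and Accommodate: p·7 + (1−p)·(-3) = p·9 + (1−p)·(-7) ⟹ (-3) + 10p = (-7) + 16p ⟹ p = 2/3.
Firm 1 indifferent between Enter and Stay out: q·6 + (1−q)·6 = q·3 + (1−q)·7 ⟹ 6 + 0q = 7 + (-4)q ⟹ q = 1/4.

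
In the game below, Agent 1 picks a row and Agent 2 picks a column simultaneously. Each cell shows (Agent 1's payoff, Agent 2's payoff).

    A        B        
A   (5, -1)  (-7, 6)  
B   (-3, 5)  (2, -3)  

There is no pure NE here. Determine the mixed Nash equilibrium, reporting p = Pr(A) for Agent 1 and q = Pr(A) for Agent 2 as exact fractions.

p = 8/15, q = 9/17

In a mixed NE each player is indifferent between their pure strategies, so the opponent's mix sets the indifference.
Agent 2 indifferent between A and B: p·(-1) + (1−p)·5 = p·6 + (1−p)·(-3) ⟹ 5 + (-6)p = (-3) + 9p ⟹ p = 8/15.
Agent 1 indifferent between A and B: q·5 + (1−q)·(-7) = q·(-3) + (1−q)·2 ⟹ (-7) + 12q = 2 + (-5)q ⟹ q = 9/17.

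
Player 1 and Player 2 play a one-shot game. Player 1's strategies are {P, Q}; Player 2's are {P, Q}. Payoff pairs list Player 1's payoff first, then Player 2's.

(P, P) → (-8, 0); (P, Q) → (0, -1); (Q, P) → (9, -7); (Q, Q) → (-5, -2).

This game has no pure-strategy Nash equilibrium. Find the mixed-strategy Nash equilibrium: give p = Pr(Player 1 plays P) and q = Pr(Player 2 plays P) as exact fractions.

p = 5/6, q = 5/22

Each player's mixing probability is pinned down by making the *other* player indifferent.
Player 2 indifferent between P and Q: p·0 + (1−p)·(-7) = p·(-1) + (1−p)·(-2) ⟹ (-7) + 7p = (-2) + 1p ⟹ p = 5/6.
Player 1 indifferent between P and Q: q·(-8) + (1−q)·0 = q·9 + (1−q)·(-5) ⟹ 0 + (-8)q = (-5) + 14q ⟹ q = 5/22.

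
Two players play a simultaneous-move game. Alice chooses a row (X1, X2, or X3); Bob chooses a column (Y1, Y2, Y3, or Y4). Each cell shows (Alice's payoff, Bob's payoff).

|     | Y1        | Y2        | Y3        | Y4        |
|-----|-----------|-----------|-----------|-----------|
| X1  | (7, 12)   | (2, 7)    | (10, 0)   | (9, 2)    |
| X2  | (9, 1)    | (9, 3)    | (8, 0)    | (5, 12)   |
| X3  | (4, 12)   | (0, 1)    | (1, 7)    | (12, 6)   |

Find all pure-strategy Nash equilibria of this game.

There is no pure-strategy Nash equilibrium

Check mutual best responses: a cell is a NE iff neither player can gain by unilaterally deviating.
Alice's best responses — vs Y1: X2 (payoff 9); vs Y2: X2 (payoff 9); vs Y3: X1 (payoff 10); vs Y4: X3 (payoff 12).
Bob's best responses — vs X1: Y1 (payoff 12); vs X2: Y4 (payoff 12); vs X3: Y1 (payoff 12).
No cell has both players best-responding. For instance, Alice's best reply to Y4 is X3, but against X3 Bob prefers Y1 over Y4.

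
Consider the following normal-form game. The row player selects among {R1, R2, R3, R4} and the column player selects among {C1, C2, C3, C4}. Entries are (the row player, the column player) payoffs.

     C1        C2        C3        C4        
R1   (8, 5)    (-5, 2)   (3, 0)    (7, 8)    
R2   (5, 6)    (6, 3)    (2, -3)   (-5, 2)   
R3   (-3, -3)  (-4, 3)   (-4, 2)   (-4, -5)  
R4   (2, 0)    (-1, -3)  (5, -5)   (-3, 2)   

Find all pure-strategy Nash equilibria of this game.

(R1, C4)

A profile is a Nash equilibrium when each player is best-responding to the other.
The row player's best responses — vs C1: R1 (payoff 8); vs C2: R2 (payoff 6); vs C3: R4 (payoff 5); vs C4: R1 (payoff 7).
The column player's best responses — vs R1: C4 (payoff 8); vs R2: C1 (payoff 6); vs R3: C2 (payoff 3); vs R4: C4 (payoff 2).
The only mutual best response is (R1, C4); neither player gains by switching there.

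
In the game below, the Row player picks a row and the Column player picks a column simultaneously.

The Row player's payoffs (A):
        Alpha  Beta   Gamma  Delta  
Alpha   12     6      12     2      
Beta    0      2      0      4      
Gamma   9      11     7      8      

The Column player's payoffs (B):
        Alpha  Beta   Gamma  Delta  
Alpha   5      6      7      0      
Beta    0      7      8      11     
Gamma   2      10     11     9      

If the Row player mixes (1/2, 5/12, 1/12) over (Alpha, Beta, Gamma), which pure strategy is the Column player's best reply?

Compute the Column player's expected payoff from each pure strategy against the given mix.
Alpha: (1/2)·5 + (5/12)·0 + (1/12)·2 = 8/3
Beta: (1/2)·6 + (5/12)·7 + (1/12)·10 = 27/4
Gamma: (1/2)·7 + (5/12)·8 + (1/12)·11 = 31/4
Delta: (1/2)·0 + (5/12)·11 + (1/12)·9 = 16/3
Highest expected payoff is 31/4, from Gamma.

Gamma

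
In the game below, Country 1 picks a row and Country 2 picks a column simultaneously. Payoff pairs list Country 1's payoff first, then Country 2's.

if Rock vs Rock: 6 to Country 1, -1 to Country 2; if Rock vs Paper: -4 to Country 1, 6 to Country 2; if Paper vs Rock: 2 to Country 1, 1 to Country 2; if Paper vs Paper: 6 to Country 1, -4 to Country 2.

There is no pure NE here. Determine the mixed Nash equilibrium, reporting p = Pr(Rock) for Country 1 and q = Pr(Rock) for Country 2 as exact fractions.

p = 5/12, q = 5/7

Each player's mixing probability is pinned down by making the *other* player indifferent.
Country 2 indifferent between Rock and Paper: p·(-1) + (1−p)·1 = p·6 + (1−p)·(-4) ⟹ 1 + (-2)p = (-4) + 10p ⟹ p = 5/12.
Country 1 indifferent between Rock and Paper: q·6 + (1−q)·(-4) = q·2 + (1−q)·6 ⟹ (-4) + 10q = 6 + (-4)q ⟹ q = 5/7.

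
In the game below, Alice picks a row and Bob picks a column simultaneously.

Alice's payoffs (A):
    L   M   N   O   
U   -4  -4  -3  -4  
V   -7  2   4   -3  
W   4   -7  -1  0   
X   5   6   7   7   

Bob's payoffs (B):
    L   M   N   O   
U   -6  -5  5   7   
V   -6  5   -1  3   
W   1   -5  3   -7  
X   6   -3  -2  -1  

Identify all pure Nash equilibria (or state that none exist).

Find each player's best response to every opponent strategy; NE are the intersections.
Alice's best responses — vs L: X (payoff 5); vs M: X (payoff 6); vs N: X (payoff 7); vs O: X (payoff 7).
Bob's best responses — vs U: O (payoff 7); vs V: M (payoff 5); vs W: N (payoff 3); vs X: L (payoff 6).
The only mutual best response is (X, L); neither player gains by switching there.

(X, L)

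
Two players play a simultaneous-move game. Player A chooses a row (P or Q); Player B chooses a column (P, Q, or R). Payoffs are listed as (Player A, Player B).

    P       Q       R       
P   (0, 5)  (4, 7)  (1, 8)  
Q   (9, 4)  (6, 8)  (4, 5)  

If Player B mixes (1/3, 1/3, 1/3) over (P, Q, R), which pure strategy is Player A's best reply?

Q

Player A's best reply maximizes expected payoff against the mix.
P: (1/3)·0 + (1/3)·4 + (1/3)·1 = 5/3
Q: (1/3)·9 + (1/3)·6 + (1/3)·4 = 19/3
Highest expected payoff is 19/3, from Q.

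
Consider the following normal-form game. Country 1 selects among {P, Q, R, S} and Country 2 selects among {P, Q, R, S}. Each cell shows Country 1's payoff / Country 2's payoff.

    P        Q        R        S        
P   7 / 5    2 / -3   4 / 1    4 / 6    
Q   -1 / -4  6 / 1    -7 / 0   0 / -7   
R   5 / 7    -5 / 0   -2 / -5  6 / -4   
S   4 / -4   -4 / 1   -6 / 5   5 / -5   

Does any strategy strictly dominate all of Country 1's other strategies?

Check whether one of Country 1's strategies beats all alternatives regardless of what the opponent does.
P is not dominant: against Q, Q gives 6 > 2.
Q is not dominant: against P, P gives 7 > -1.
R is not dominant: against P, P gives 7 > 5.
S is not dominant: against P, P gives 7 > 4.
No single strategy is best against every opponent action.

None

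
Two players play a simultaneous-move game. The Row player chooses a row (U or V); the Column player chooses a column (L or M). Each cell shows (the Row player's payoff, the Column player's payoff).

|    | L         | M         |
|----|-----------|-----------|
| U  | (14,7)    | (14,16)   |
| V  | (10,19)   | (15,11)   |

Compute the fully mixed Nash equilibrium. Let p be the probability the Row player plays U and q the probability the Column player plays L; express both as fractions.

p = 8/17, q = 1/5

Each player's mixing probability is pinned down by making the *other* player indifferent.
The Column player indifferent between L and M: p·7 + (1−p)·19 = p·16 + (1−p)·11 ⟹ 19 + (-12)p = 11 + 5p ⟹ p = 8/17.
The Row player indifferent between U and V: q·14 + (1−q)·14 = q·10 + (1−q)·15 ⟹ 14 + 0q = 15 + (-5)q ⟹ q = 1/5.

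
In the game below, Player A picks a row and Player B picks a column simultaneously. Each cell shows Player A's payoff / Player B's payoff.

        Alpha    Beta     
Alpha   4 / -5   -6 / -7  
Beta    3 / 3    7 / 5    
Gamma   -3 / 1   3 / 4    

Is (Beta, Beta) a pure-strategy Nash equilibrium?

Yes

Holding Player B at Beta: Player A gets 7 from Beta, versus -6 from Alpha, 3 from Gamma. No profitable deviation for Player A.
Holding Player A at Beta: Player B gets 5 from Beta, versus 3 from Alpha. No profitable deviation for Player B either.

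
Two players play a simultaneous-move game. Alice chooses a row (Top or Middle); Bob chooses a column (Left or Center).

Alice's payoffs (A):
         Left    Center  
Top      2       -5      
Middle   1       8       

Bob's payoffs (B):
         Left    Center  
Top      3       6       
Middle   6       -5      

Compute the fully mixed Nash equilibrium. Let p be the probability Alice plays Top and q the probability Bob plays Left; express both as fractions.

p = 11/14, q = 13/14

In a mixed NE each player is indifferent between their pure strategies, so the opponent's mix sets the indifference.
Bob indifferent between Left and Center: p·3 + (1−p)·6 = p·6 + (1−p)·(-5) ⟹ 6 + (-3)p = (-5) + 11p ⟹ p = 11/14.
Alice indifferent between Top and Middle: q·2 + (1−q)·(-5) = q·1 + (1−q)·8 ⟹ (-5) + 7q = 8 + (-7)q ⟹ q = 13/14.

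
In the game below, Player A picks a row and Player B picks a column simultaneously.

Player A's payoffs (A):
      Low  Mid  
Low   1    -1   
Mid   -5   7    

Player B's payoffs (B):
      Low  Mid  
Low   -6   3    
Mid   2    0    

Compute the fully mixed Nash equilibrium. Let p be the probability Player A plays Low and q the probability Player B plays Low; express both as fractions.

p = 2/11, q = 4/7

In a mixed NE each player is indifferent between their pure strategies, so the opponent's mix sets the indifference.
Player B indifferent between Low and Mid: p·(-6) + (1−p)·2 = p·3 + (1−p)·0 ⟹ 2 + (-8)p = 0 + 3p ⟹ p = 2/11.
Player A indifferent between Low and Mid: q·1 + (1−q)·(-1) = q·(-5) + (1−q)·7 ⟹ (-1) + 2q = 7 + (-12)q ⟹ q = 4/7.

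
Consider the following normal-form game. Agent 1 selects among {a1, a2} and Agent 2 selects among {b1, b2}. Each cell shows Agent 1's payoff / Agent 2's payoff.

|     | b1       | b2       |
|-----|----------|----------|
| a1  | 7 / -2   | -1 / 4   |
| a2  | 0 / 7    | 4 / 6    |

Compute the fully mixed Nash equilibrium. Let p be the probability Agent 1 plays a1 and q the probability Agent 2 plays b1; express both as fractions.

p = 1/7, q = 5/12

In a mixed NE each player is indifferent between their pure strategies, so the opponent's mix sets the indifference.
Agent 2 indifferent between b1 and b2: p·(-2) + (1−p)·7 = p·4 + (1−p)·6 ⟹ 7 + (-9)p = 6 + (-2)p ⟹ p = 1/7.
Agent 1 indifferent between a1 and a2: q·7 + (1−q)·(-1) = q·0 + (1−q)·4 ⟹ (-1) + 8q = 4 + (-4)q ⟹ q = 5/12.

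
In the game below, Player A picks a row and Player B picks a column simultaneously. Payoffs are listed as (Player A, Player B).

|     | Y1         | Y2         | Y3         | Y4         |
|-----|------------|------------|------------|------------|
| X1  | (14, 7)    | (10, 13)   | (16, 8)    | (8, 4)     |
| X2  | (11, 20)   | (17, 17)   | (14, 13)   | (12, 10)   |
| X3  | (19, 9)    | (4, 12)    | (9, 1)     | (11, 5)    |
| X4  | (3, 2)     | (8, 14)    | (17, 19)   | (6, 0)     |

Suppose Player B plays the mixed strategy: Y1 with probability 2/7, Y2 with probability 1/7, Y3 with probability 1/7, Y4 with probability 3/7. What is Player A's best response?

X2

Player A's best reply maximizes expected payoff against the mix.
X1: (2/7)·14 + (1/7)·10 + (1/7)·16 + (3/7)·8 = 78/7
X2: (2/7)·11 + (1/7)·17 + (1/7)·14 + (3/7)·12 = 89/7
X3: (2/7)·19 + (1/7)·4 + (1/7)·9 + (3/7)·11 = 12
X4: (2/7)·3 + (1/7)·8 + (1/7)·17 + (3/7)·6 = 7
Highest expected payoff is 89/7, from X2.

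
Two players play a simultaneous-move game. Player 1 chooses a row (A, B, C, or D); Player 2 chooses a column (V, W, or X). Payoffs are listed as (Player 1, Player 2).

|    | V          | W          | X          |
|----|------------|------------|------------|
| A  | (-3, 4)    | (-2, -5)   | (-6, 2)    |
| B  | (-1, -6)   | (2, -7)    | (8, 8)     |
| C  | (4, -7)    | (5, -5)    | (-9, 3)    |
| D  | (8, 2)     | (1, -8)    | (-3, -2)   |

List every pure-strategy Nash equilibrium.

(B, X) and (D, V)

Check mutual best responses: a cell is a NE iff neither player can gain by unilaterally deviating.
Player 1's best responses — vs V: D (payoff 8); vs W: C (payoff 5); vs X: B (payoff 8).
Player 2's best responses — vs A: V (payoff 4); vs B: X (payoff 8); vs C: X (payoff 3); vs D: V (payoff 2).
Mutual best responses occur at (B, X) and (D, V); at each, neither player gains by switching.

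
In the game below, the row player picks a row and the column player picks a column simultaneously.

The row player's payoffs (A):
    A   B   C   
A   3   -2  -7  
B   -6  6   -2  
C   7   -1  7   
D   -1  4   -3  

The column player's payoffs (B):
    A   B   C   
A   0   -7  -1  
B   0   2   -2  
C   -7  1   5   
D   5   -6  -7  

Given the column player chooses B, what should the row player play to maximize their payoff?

With the column player fixed at B, the row player's payoffs are: A → -2, B → 6, C → -1, D → 4.
The maximum is 6, achieved by B.

B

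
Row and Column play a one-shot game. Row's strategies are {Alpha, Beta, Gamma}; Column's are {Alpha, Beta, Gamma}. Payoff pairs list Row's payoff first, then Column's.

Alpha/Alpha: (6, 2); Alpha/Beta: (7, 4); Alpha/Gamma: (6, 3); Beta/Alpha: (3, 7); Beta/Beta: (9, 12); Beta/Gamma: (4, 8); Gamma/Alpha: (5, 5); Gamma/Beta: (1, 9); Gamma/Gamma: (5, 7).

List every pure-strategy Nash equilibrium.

A profile is a Nash equilibrium when each player is best-responding to the other.
Row's best responses — vs Alpha: Alpha (payoff 6); vs Beta: Beta (payoff 9); vs Gamma: Alpha (payoff 6).
Column's best responses — vs Alpha: Beta (payoff 4); vs Beta: Beta (payoff 12); vs Gamma: Beta (payoff 9).
The only mutual best response is (Beta, Beta); neither player gains by switching there.

(Beta, Beta)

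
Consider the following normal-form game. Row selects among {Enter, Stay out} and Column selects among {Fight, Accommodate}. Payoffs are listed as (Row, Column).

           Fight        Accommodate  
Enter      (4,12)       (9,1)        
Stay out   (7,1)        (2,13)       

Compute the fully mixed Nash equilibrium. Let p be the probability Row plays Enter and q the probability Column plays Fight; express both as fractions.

In a mixed NE each player is indifferent between their pure strategies, so the opponent's mix sets the indifference.
Column indifferent between Fight and Accommodate: p·12 + (1−p)·1 = p·1 + (1−p)·13 ⟹ 1 + 11p = 13 + (-12)p ⟹ p = 12/23.
Row indifferent between Enter and Stay out: q·4 + (1−q)·9 = q·7 + (1−q)·2 ⟹ 9 + (-5)q = 2 + 5q ⟹ q = 7/10.

p = 12/23, q = 7/10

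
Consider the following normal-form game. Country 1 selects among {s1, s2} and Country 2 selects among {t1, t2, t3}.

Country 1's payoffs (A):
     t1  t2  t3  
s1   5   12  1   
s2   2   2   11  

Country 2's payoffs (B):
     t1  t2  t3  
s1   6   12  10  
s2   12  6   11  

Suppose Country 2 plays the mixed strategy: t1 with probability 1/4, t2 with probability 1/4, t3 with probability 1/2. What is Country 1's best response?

s2

Compute Country 1's expected payoff from each pure strategy against the given mix.
s1: (1/4)·5 + (1/4)·12 + (1/2)·1 = 19/4
s2: (1/4)·2 + (1/4)·2 + (1/2)·11 = 13/2
Highest expected payoff is 13/2, from s2.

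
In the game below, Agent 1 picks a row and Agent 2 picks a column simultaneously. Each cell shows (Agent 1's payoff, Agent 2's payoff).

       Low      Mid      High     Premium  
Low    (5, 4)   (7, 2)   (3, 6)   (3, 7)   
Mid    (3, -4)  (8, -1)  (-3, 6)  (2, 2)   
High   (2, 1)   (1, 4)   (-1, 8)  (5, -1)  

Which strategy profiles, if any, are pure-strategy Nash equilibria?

Find each player's best response to every opponent strategy; NE are the intersections.
Agent 1's best responses — vs Low: Low (payoff 5); vs Mid: Mid (payoff 8); vs High: Low (payoff 3); vs Premium: High (payoff 5).
Agent 2's best responses — vs Low: Premium (payoff 7); vs Mid: High (payoff 6); vs High: High (payoff 8).
No cell has both players best-responding. For instance, Agent 1's best reply to Mid is Mid, but against Mid Agent 2 prefers High over Mid.

There is no pure-strategy Nash equilibrium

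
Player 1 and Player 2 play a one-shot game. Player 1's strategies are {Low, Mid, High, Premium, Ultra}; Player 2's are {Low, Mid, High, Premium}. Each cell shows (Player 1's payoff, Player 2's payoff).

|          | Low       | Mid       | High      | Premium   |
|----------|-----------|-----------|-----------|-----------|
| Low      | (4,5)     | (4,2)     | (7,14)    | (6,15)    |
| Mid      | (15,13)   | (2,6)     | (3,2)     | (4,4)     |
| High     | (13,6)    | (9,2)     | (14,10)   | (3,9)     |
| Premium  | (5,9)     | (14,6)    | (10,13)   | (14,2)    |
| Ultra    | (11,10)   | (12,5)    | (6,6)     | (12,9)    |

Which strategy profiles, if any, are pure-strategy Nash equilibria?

Check mutual best responses: a cell is a NE iff neither player can gain by unilaterally deviating.
Player 1's best responses — vs Low: Mid (payoff 15); vs Mid: Premium (payoff 14); vs High: High (payoff 14); vs Premium: Premium (payoff 14).
Player 2's best responses — vs Low: Premium (payoff 15); vs Mid: Low (payoff 13); vs High: High (payoff 10); vs Premium: High (payoff 13); vs Ultra: Low (payoff 10).
Mutual best responses occur at (Mid, Low) and (High, High); at each, neither player gains by switching.

(Mid, Low) and (High, High)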